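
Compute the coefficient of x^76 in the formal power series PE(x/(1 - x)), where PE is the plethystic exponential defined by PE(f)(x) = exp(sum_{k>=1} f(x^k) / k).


For f(x) = x/(1 - x) we have
sum_{k>=1} f(x^k) / k = sum_{k>=1} (1/k) * x^k / (1 - x^k) = sum_{k, m >= 1} x^(k m) / k,
which after exponentiating simplifies to
PE(x/(1 - x)) = prod_{k>=1} 1 / (1 - x^k).
This is the generating function for the partition function p(n), so the coefficient of x^76 is p(76).
Computing p(76) by dynamic programming over parts 1, 2, ..., 76: p(76) = 9289091.

9289091


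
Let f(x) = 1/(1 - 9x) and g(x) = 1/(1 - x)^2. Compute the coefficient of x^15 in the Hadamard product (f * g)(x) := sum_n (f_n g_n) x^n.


f has coefficients f_k = 9^k. For g = 1/(1 - x)^2 the coefficient is g_k = C(k + 1, 1) = k + 1. The Hadamard coefficient is (f * g)_k = 9^k * (k + 1).
For k = 15: 9^15 * 16 = 205891132094649 * 16 = 3294258113514384.

3294258113514384


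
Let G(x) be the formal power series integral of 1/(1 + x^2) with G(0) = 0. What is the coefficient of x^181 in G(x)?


1/(1 + x^2) = sum_{j>=0} (-1)^j x^(2j). Integrating termwise with G(0) = 0:
G(x) = sum_{j>=0} (-1)^j x^(2j+1) / (2j+1) = arctan(x).
Only odd powers are nonzero. For x^181 write 181 = 2*90 + 1, giving
(-1)^90 / 181 = 1/181 = 1/181.

1/181


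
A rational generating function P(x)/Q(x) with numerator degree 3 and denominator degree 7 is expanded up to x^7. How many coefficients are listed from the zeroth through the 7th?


Expanding up to x^7 gives the coefficients for x^0, x^1, ..., x^7.
That is 7 + 1 = 8 coefficients in total.

8


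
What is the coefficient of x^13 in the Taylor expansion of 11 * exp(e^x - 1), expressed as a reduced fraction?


exp(e^x - 1) = sum_{k>=0} Bell_k x^k / k!, where Bell_k is the k-th Bell number.
So the coefficient of x^13 is 11 * Bell_13 / 13!.
Computing: Bell_13 = 27644437 and 13! = 6227020800, giving
11 * 27644437/6227020800 = 27644437/566092800.

27644437/566092800


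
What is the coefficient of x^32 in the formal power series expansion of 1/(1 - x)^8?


The negative binomial / multiset identity is
1/(1 - x)^r = sum_{k>=0} C(k + r - 1, r - 1) x^k.
Here r = 8 and k = 32, so the coefficient is
C(32 + 7, 7) = C(39, 7)
= 15380937

15380937


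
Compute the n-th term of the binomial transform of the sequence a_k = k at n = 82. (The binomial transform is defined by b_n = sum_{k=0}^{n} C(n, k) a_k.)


With a_k = k, b_n = sum_{k=0}^{n} C(n, k) k. Using k * C(n, k) = n * C(n-1, k-1) gives b_n = n * sum_{k>=1} C(n-1, k-1) = n * 2^(n-1).
For n = 82: 82 * 2^81 = 82 * 2417851639229258349412352 = 198263834416799184651812864.

198263834416799184651812864


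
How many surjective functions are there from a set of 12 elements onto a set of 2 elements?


By inclusion-exclusion on which target elements are missed, the number of surjections from an n-set onto a k-set is
surj(n, k) = sum_{j=0}^{k} (-1)^j C(k, j) (k - j)^n.
Equivalently surj(n, k) = k! * S(n, k), where S(n, k) is the Stirling number of the second kind.
For n = 12, k = 2:
S(12, 2) = 2047, so
surj = 2! * 2047 = 2 * 2047 = 4094.

4094


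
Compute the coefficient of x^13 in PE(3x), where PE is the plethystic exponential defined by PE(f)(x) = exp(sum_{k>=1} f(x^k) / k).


With f(x) = 3x, the exponent is sum_{k>=1} 3 x^k / k = 3 * (-ln(1 - x)). Exponentiating:
PE(3x) = exp(-3 ln(1 - x)) = 1/(1 - x)^3.
By the negative binomial expansion, [x^n] 1/(1 - x)^3 = C(n + 2, 2).
For n = 13: C(15, 2) = 105.

105


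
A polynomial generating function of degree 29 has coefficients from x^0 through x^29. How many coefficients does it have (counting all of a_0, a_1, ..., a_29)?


A polynomial of degree 29 takes the form a_0 + a_1 x + ... + a_29 x^29.
The number of coefficients is 29 + 1 = 30.

30


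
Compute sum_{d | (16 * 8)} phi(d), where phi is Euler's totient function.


First, 16 * 8 = 128. One classical identity is sum_{d | n} phi(d) = n (each k in [1, n] has a unique gcd with n, and among the k's with gcd(k, n) = n/d there are phi(d) of them). So the sum equals 128. We also verify directly:
Divisors of 128: 1, 2, 4, 8, 16, 32, 64, 128.
phi values: 1, 1, 2, 4, 8, 16, 32, 64.
Sum = 128.

128


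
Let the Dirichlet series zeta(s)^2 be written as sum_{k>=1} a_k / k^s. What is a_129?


The Dirichlet convolution of the constant function 1 with itself gives (1 * 1)(k) = sum_{d | k} 1 = d(k), the number of positive divisors of k.
Since zeta(s) = sum_{k>=1} 1/k^s, we have zeta(s)^2 = sum_{k>=1} d(k)/k^s, so a_k = d(k).
For k = 129: the divisors are 1, 3, 43, 129.
Count = 4.

4


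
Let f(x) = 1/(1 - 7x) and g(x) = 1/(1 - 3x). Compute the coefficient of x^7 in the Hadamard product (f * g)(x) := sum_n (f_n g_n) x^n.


f has coefficients f_k = 7^k and g has coefficients g_k = 3^k, so the Hadamard product has coefficient (f*g)_k = 7^k * 3^k = 21^k.
For k = 7: 21^7 = 1801088541.

1801088541


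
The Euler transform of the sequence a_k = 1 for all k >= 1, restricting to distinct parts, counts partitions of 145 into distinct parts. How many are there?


Partitions of 145 into distinct parts can be computed via generating function.
Product (1+x)(1+x^2)(1+x^3)...
The coefficient of x^145 = 13699699

13699699


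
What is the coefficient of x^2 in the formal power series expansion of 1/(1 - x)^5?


The expansion 1/(1 - x)^r = sum_{k>=0} C(k + r - 1, r - 1) x^k follows from the multiset / negative-binomial theorem (or from repeated differentiation of the geometric series).
For r = 5 and k = 2:
C(6, 4) = 720 / (24 * 2) = 15.

15


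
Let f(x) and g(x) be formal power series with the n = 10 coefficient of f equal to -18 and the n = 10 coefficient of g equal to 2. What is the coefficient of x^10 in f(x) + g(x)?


Addition of formal power series is termwise.
The coefficient of x^10 in f + g = -18 + 2
= -16

-16


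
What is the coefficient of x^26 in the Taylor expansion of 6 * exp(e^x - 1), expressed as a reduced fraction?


exp(e^x - 1) = sum_{k>=0} Bell_k x^k / k!, where Bell_k is the k-th Bell number.
So the coefficient of x^26 is 6 * Bell_26 / 26!.
Computing: Bell_26 = 49631246523618756274 and 26! = 403291461126605635584000000, giving
6 * 49631246523618756274/403291461126605635584000000 = 1459742544812316361/1976918927091204096000000.

1459742544812316361/1976918927091204096000000


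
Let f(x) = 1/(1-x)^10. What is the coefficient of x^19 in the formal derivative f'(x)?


Differentiate: d/dx [ 1/(1-x)^r ] = r / (1-x)^(r+1).
Here r = 10, so f'(x) = 10 / (1-x)^11.
The expansion of 1/(1-x)^(r+1) has coefficient of x^n equal to C(n+r, r).
So the coefficient of x^19 in f'(x) is
10 * C(29, 10) = 10 * 20030010 = 200300100

200300100


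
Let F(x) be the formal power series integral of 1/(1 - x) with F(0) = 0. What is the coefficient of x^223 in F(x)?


1/(1 - x) = sum_{k>=0} x^k. Integrating termwise and using F(0) = 0 gives
F(x) = sum_{k>=0} x^(k+1) / (k+1) = sum_{m>=1} x^m / m = -ln(1 - x).
So the coefficient of x^223 is 1/223 = 1/223.

1/223


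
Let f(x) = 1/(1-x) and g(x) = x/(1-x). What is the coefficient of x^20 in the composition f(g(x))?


First simplify the composition: f(g(x)) = 1/(1 - x/(1-x)) = (1-x)/((1-x) - x) = (1-x)/(1-2x).
Now extract the coefficient. Write (1-x)/(1-2x) = 1/(1-2x) - x/(1-2x).
The coefficient of x^n in 1/(1-2x) is 2^n, and in x/(1-2x) is 2^(n-1) (for n >= 1).
So the coefficient of x^20 is 2^20 - 2^19 = 1048576 - 524288 = 524288.

524288


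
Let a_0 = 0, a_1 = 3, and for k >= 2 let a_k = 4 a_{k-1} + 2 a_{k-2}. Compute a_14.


Iterating the recurrence forward:
a_0 = 0
a_1 = 3
a_2 = 4*3 + 2*0 = 12
a_3 = 4*12 + 2*3 = 54
a_4 = 4*54 + 2*12 = 240
a_5 = 4*240 + 2*54 = 1068
a_6 = 4*1068 + 2*240 = 4752
a_7 = 4*4752 + 2*1068 = 21144
a_8 = 4*21144 + 2*4752 = 94080
a_9 = 4*94080 + 2*21144 = 418608
a_10 = 4*418608 + 2*94080 = 1862592
a_11 = 4*1862592 + 2*418608 = 8287584
a_12 = 4*8287584 + 2*1862592 = 36875520
a_13 = 4*36875520 + 2*8287584 = 164077248
a_14 = 4*164077248 + 2*36875520 = 730060032
So a_14 = 730060032.

730060032


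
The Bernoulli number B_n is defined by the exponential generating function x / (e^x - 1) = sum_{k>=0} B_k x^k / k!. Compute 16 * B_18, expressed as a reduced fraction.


Bernoulli numbers can also be computed recursively via B_0 = 1 and sum_{j=0}^{m} C(m+1, j) B_j = 0 for m >= 1. Odd-index Bernoulli numbers vanish for k >= 3.
Computing B_18 = 43867/798, so 16 * B_18 = 16 * 43867/798 = 350936/399.

350936/399


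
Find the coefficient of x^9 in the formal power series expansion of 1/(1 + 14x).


Write 1/(1 + c x) = 1/(1 - (-c) x) and apply the geometric-series identity
1/(1 - y) = sum_{k>=0} y^k to get 1/(1 + c x) = sum_{k>=0} (-c)^k x^k.
So the coefficient of x^k is (-c)^k = (-1)^k * c^k.
Here c = 14 and k = 9:
(-14)^9 = -1 * 20661046784 = -20661046784

-20661046784


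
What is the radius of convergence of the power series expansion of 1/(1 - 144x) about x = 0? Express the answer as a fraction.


Expanding 1/(1 - 144x) = sum_{k>=0} 144^k x^k, the series converges when |144x| < 1, i.e., |x| < 1/144.
So the radius of convergence is 1/144 = 1/144.

1/144


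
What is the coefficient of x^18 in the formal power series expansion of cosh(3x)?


The Maclaurin series is cosh(t) = sum_{m>=0} t^(2m) / (2m)!, so substituting t = 3x, only even powers of x are nonzero, with coefficient of x^(2m) equal to 3^(2m) / (2m)!.
For x^18 the coefficient is 3^18/18! = 387420489/6402373705728000 = 59049/975822848000.

59049/975822848000


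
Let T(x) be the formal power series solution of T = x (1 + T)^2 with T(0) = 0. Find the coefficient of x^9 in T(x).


Apply the Lagrange inversion formula: if T = x * phi(T) with phi(t) = (1 + t)^2, then [x^n] T = (1/n) [t^(n-1)] phi(t)^n = (1/n) [t^(n-1)] (1 + t)^(2n) = (1/n) C(2n, n-1).
Using the identity C(2n, n-1) = C(2n, n) * n / (n+1), the unscaled factor equals C(2n, n) / (n+1) = C_n, the n-th Catalan number.
For n = 9: C_9 = C(18, 9) / 10 = 48620/10 = 4862 = 4862.

4862


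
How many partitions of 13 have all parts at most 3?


Using the generating function (1-x)^(-1)(1-x^2)^(-1)(1-x^3)^(-1),
the coefficient of x^13 counts these restricted partitions.
Result = 21

21


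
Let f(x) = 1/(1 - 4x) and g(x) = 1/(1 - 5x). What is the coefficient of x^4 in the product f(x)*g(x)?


The coefficient of x^n in f*g is the Cauchy product: sum_{k=0}^{n} a^k * b^(n-k).
With a=4, b=5, n=4:
sum_{k=0}^{4} 4^k * 5^(4-k)
= 2101

2101


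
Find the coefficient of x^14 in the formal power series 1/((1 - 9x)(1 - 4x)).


By partial fractions or Cauchy convolution:
The coefficient equals sum_{k=0}^{14} 9^k * 4^(14-k).
= 41178011670565

41178011670565


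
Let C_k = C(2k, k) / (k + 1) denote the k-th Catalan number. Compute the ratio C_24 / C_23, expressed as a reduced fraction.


Using C_k = (2k)! / (k! (k+1)!), the ratio C_{k+1}/C_k simplifies to
C_{k+1}/C_k = [(2k+2)! / ((k+1)! (k+2)!)] * [k! (k+1)! / (2k)!]
 = (2k+2)(2k+1) / ((k+1)(k+2)) = 2(2k+1) / (k+2).
For k = 23: 2(2*23 + 1) / (23 + 2) = 94/25 = 94/25.

94/25


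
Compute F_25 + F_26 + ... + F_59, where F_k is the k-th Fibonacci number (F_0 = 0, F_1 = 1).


Use the identity sum_{k=0}^{N} F_k = F_{N+2} - 1 (which follows from F_{k+2} - F_{k+1} = F_k). Then
sum_{k=25}^{59} F_k = (F_{61} - 1) - (F_{26} - 1) = F_{61} - F_{26}.
Computing: F_{61} = 2504730781961, F_{26} = 121393, so
Sum = 2504730781961 - 121393 = 2504730660568.

2504730660568


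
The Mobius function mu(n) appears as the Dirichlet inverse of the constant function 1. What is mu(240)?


240 has a squared prime factor, so mu(240) = 0.
Factorization reveals a repeated prime.

0


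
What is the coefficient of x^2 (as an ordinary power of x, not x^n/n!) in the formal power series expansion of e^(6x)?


The exponential series is e^y = sum_{k>=0} y^k / k!. Substituting y = 6x gives
e^(6x) = sum_{k>=0} 6^k x^k / k!.
So the coefficient of x^n is a^n/n! with a = 6, n = 2:
6^2 / 2! = 36/2 = 18

18


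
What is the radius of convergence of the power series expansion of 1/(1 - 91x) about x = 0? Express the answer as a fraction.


Expanding 1/(1 - 91x) = sum_{k>=0} 91^k x^k, the series converges when |91x| < 1, i.e., |x| < 1/91.
So the radius of convergence is 1/91 = 1/91.

1/91


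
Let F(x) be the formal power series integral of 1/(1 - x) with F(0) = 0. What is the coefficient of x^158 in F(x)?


1/(1 - x) = sum_{k>=0} x^k. Integrating termwise and using F(0) = 0 gives
F(x) = sum_{k>=0} x^(k+1) / (k+1) = sum_{m>=1} x^m / m = -ln(1 - x).
So the coefficient of x^158 is 1/158 = 1/158.

1/158


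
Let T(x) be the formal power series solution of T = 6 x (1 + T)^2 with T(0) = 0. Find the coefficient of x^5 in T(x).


Apply the Lagrange inversion formula: if T = 6 x * phi(T) with phi(t) = (1 + t)^2, then [x^n] T = 6^n * (1/n) [t^(n-1)] phi(t)^n = 6^n * (1/n) [t^(n-1)] (1 + t)^(2n) = 6^n * (1/n) C(2n, n-1).
Using the identity C(2n, n-1) = C(2n, n) * n / (n+1), the unscaled factor equals C(2n, n) / (n+1) = C_n, the n-th Catalan number.
For n = 5: C_5 = C(10, 5) / 6 = 252/6 = 42.
With the 6^5 = 7776 factor, the coefficient is 7776 * 42 = 326592.

326592


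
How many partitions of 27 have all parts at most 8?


Using the generating function (1-x)^(-1)(1-x^2)^(-1)...(1-x^8)^(-1),
the coefficient of x^27 counts these restricted partitions.
Result = 1527

1527


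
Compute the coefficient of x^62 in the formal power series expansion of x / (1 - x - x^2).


Let f(x) = sum_{k>=0} a_k x^k. Multiplying f(x) * (1 - x - x^2) = x and matching coefficients gives a_0 = 0, a_1 = 1, and a_k = a_{k-1} + a_{k-2} for k >= 2. These are the Fibonacci numbers F_k.
Iterating from F_0 = 0, F_1 = 1:
F_0=0, F_1=1, F_2=1, F_3=2, F_4=3, F_5=5, F_6=8, F_7=13, F_8=21, F_9=34, ...
F_62 = 4052739537881.

4052739537881


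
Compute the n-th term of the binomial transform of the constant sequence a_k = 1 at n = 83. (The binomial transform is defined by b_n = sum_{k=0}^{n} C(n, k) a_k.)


With a_k = 1 for all k, b_n = sum_{k=0}^{n} C(n, k) = 2^n by the binomial theorem.
For n = 83: 2^83 = 9671406556917033397649408.

9671406556917033397649408


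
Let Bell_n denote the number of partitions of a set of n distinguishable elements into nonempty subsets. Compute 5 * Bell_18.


Bell_18 can be computed from the Bell triangle or from Dobinski's identity Bell_n = (1/e) * sum_{k>=0} k^n / k!.
Computing Bell_18 = 682076806159.
Then 5 * 682076806159 = 3410384030795.

3410384030795


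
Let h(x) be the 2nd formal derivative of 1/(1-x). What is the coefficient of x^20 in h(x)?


Differentiating 2 times: d^2/dx^2 [1/(1-x)] = 2!/(1-x)^3.
The expansion 1/(1-x)^3 = sum_{k>=0} C(k+2, 2) x^k, so the coefficient of x^n in 2!/(1-x)^3 is 2! * C(n+2, 2).
For n = 20: 2 * C(22, 2) = 2 * 231 = 462

462


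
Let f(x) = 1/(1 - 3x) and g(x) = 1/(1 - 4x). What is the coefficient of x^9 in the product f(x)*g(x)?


The coefficient of x^n in f*g is the Cauchy product: sum_{k=0}^{n} a^k * b^(n-k).
With a=3, b=4, n=9:
sum_{k=0}^{9} 3^k * 4^(9-k)
= 989527

989527


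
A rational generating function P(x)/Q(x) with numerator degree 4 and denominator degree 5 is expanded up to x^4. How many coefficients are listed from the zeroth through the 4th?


Expanding up to x^4 gives the coefficients for x^0, x^1, ..., x^4.
That is 4 + 1 = 5 coefficients in total.

5


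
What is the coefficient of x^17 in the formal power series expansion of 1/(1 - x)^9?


The negative binomial / multiset identity is
1/(1 - x)^r = sum_{k>=0} C(k + r - 1, r - 1) x^k.
Here r = 9 and k = 17, so the coefficient is
C(17 + 8, 8) = C(25, 8)
= 1081575

1081575


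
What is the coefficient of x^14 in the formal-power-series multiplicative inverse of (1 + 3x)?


The inverse is 1/(1 + 3x). Apply the geometric identity 1/(1 - y) = sum_{k>=0} y^k with y = -3x:
1/(1 + 3x) = sum_{k>=0} (-3)^k x^k.
So the coefficient of x^14 is (-3)^14 = 4782969.

4782969


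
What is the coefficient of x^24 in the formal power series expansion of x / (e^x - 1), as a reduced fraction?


The exponential generating function for Bernoulli numbers is
x / (e^x - 1) = sum_{k>=0} B_k x^k / k!.
So the coefficient of x^24 in x / (e^x - 1) is B_24 / 24!.
Computing: B_24 = -236364091/2730, 24! = 620448401733239439360000, giving
-236364091/2730 / 620448401733239439360000 = -236364091/1693824136731743669452800000.

-236364091/1693824136731743669452800000


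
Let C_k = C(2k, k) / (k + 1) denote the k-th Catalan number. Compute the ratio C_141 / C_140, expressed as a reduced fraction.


Using C_k = (2k)! / (k! (k+1)!), the ratio C_{k+1}/C_k simplifies to
C_{k+1}/C_k = [(2k+2)! / ((k+1)! (k+2)!)] * [k! (k+1)! / (2k)!]
 = (2k+2)(2k+1) / ((k+1)(k+2)) = 2(2k+1) / (k+2).
For k = 140: 2(2*140 + 1) / (140 + 2) = 562/142 = 281/71.

281/71


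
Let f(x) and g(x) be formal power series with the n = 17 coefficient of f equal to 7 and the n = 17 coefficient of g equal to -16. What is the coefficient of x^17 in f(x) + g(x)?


Addition of formal power series is termwise.
The coefficient of x^17 in f + g = 7 + -16
= -9

-9


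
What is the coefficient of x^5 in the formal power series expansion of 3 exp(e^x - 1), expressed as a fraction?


exp(e^x - 1) is the exponential generating function for the Bell numbers Bell_k: exp(e^x - 1) = sum_{k>=0} Bell_k x^k / k!.
So the coefficient of x^5 in 3 exp(e^x - 1) is 3 Bell_5 / 5!.
Computing: Bell_5 = 52 and 5! = 120, giving
3 * 52/120 = 13/10.

13/10


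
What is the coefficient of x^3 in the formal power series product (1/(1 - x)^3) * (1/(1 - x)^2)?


Combine the factors: (1/(1 - x)^3) * (1/(1 - x)^2) = 1/(1 - x)^5.
Then use 1/(1 - x)^r = sum_{k>=0} C(k + r - 1, r - 1) x^k with r = 5 and k = 3:
C(7, 4) = 35.

35


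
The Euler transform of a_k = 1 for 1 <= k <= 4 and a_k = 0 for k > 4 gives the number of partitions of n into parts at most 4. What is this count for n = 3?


Partitions of 3 into parts at most 4:
Using generating function (1-x)^(-1)(1-x^2)^(-1)...(1-x^4)^(-1),
the coefficient of x^3 = 3

3


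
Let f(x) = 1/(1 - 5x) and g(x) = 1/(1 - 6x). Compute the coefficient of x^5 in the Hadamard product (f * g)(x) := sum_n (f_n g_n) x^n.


f has coefficients f_k = 5^k and g has coefficients g_k = 6^k, so the Hadamard product has coefficient (f*g)_k = 5^k * 6^k = 30^k.
For k = 5: 30^5 = 24300000.

24300000


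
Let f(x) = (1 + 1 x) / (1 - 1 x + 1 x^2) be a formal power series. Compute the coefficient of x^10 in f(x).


Write f(x) = sum_{k>=0} a_k x^k. Multiplying both sides by 1 - 1 x + 1 x^2 gives
(1 - 1 x + 1 x^2) sum_{k>=0} a_k x^k = 1 + 1 x.
Matching coefficients:
 x^0: a_0 = 1
 x^1: a_1 - 1 a_0 = 1  =>  a_1 = 1*1 + 1 = 2
 x^k (k >= 2): a_k = 1 a_{k-1} - 1 a_{k-2}.
Iterating: a_2 = 1, a_3 = -1, a_4 = -2, a_5 = -1, a_6 = 1, a_7 = 2, a_8 = 1, a_9 = -1, a_10 = -2.
So the coefficient of x^10 is -2.

-2


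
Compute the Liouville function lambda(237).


The Liouville function is lambda(k) = (-1)^Omega(k), where Omega(k) counts the prime factors of k with multiplicity.
Factoring: 237 = 3 * 79, so Omega(237) = 2.
lambda(237) = (-1)^2 = 1.

1


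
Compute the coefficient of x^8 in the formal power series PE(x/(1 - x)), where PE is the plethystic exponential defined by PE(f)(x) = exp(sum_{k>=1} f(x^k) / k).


For f(x) = x/(1 - x) we have
sum_{k>=1} f(x^k) / k = sum_{k>=1} (1/k) * x^k / (1 - x^k) = sum_{k, m >= 1} x^(k m) / k,
which after exponentiating simplifies to
PE(x/(1 - x)) = prod_{k>=1} 1 / (1 - x^k).
This is the generating function for the partition function p(n), so the coefficient of x^8 is p(8).
Computing p(8) by dynamic programming over parts 1, 2, ..., 8: p(8) = 22.

22


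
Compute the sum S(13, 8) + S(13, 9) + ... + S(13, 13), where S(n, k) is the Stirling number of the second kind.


By definition, S(n, k) counts partitions of an n-set into exactly k nonempty blocks.
Computing row n = 13 for k = 8..13:
S(13, k): 1899612, 359502, 39325, 2431, 78, 1
Sum = 2300949.

2300949


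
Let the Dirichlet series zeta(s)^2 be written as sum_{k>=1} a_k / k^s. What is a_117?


The Dirichlet convolution of the constant function 1 with itself gives (1 * 1)(k) = sum_{d | k} 1 = d(k), the number of positive divisors of k.
Since zeta(s) = sum_{k>=1} 1/k^s, we have zeta(s)^2 = sum_{k>=1} d(k)/k^s, so a_k = d(k).
For k = 117: the divisors are 1, 3, 9, 13, 39, 117.
Count = 6.

6


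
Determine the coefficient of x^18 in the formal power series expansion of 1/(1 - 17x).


The geometric series identity gives 1/(1 - c x) = sum_{k>=0} c^k x^k, so the coefficient of x^k is c^k.
Here c = 17 and k = 18.
Computing: 17^18 = 14063084452067724991009

14063084452067724991009


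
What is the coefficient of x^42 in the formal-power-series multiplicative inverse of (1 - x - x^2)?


Let the inverse be f(x) = sum_{k>=0} a_k x^k. From f(x) * (1 - x - x^2) = 1 and matching coefficients:
 x^0: a_0 = 1.
 x^1: a_1 - a_0 = 0, so a_1 = 1.
 x^k (k >= 2): a_k - a_{k-1} - a_{k-2} = 0, i.e. a_k = a_{k-1} + a_{k-2}.
This is the Fibonacci-type recurrence shifted so that a_0 = a_1 = 1.
Iterating: a_0=1, a_1=1, a_2=2, a_3=3, a_4=5, a_5=8, a_6=13, a_7=21, a_8=34, a_9=55, ...
a_42 = 433494437.

433494437


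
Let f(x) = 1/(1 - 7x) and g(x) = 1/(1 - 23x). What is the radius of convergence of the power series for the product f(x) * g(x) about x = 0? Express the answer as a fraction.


The radius of 1/(1 - 7x) is 1/7 (nearest singularity at x = 1/7), and the radius of 1/(1 - 23x) is 1/23.
The product f(x)*g(x) = 1/((1 - 7x)(1 - 23x)) has singularities at both 1/7 and 1/23, so its radius of convergence is the distance to the nearest one:
min(1/7, 1/23) = 1/23.

1/23


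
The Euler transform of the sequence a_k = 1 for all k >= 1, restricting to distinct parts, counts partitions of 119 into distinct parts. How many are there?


Partitions of 119 into distinct parts can be computed via generating function.
Product (1+x)(1+x^2)(1+x^3)...
The coefficient of x^119 = 2032290

2032290


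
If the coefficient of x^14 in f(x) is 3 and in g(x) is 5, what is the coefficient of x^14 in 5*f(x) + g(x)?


Scalar multiplication scales coefficients: 5 * 3 = 15.
Then add the g coefficient: 15 + 5
= 20

20


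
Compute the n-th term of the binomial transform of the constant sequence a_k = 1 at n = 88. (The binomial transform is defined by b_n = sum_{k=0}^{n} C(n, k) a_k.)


With a_k = 1 for all k, b_n = sum_{k=0}^{n} C(n, k) = 2^n by the binomial theorem.
For n = 88: 2^88 = 309485009821345068724781056.

309485009821345068724781056


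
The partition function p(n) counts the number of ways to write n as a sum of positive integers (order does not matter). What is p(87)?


Using the generating function prod_{k>=1} 1/(1-x^k), we compute p(87).
By dynamic programming over parts 1 through 87:
p(87) = 38887673

38887673


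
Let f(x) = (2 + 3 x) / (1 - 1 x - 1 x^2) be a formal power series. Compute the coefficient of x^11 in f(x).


Write f(x) = sum_{k>=0} a_k x^k. Multiplying both sides by 1 - 1 x - 1 x^2 gives
(1 - 1 x - 1 x^2) sum_{k>=0} a_k x^k = 2 + 3 x.
Matching coefficients:
 x^0: a_0 = 2
 x^1: a_1 - 1 a_0 = 3  =>  a_1 = 1*2 + 3 = 5
 x^k (k >= 2): a_k = 1 a_{k-1} + 1 a_{k-2}.
Iterating: a_2 = 7, a_3 = 12, a_4 = 19, a_5 = 31, a_6 = 50, a_7 = 81, a_8 = 131, a_9 = 212, a_10 = 343, a_11 = 555.
So the coefficient of x^11 is 555.

555


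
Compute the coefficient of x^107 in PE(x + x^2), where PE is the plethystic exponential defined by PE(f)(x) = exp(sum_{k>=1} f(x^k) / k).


With f(x) = x + x^2, the exponent is sum_{k>=1} (x^k + x^(2k)) / k = -ln(1 - x) - ln(1 - x^2). Exponentiating:
PE(x + x^2) = 1 / ((1 - x)(1 - x^2)).
This is the generating function for partitions of n into parts of size 1 or 2. The number of 2's can be any j in 0..53, and the rest are 1's, so
[x^107] = floor(107/2) + 1 = 54.

54


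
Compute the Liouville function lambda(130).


The Liouville function is lambda(k) = (-1)^Omega(k), where Omega(k) counts the prime factors of k with multiplicity.
Factoring: 130 = 2 * 5 * 13, so Omega(130) = 3.
lambda(130) = (-1)^3 = -1.

-1


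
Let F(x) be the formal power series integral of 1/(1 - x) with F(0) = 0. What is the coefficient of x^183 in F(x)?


1/(1 - x) = sum_{k>=0} x^k. Integrating termwise and using F(0) = 0 gives
F(x) = sum_{k>=0} x^(k+1) / (k+1) = sum_{m>=1} x^m / m = -ln(1 - x).
So the coefficient of x^183 is 1/183 = 1/183.

1/183


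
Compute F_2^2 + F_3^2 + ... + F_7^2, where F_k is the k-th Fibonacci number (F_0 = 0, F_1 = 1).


There is a standard identity sum_{k=0}^{N} F_k^2 = F_N * F_{N+1} (proved inductively from the telescoping relation F_k^2 = F_k F_{k+1} - F_{k-1} F_k). Then
sum_{k=2}^{7} F_k^2 = F_7 F_8 - F_1 F_2.
Computing: F_7 = 13, F_8 = 21, F_1 = 1, F_2 = 1.
Sum = 13 * 21 - 1 * 1 = 272.

272


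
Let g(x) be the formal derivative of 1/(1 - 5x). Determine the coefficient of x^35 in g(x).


Differentiate termwise: d/dx sum_{k>=0} 5^k x^k = sum_{k>=1} k 5^k x^(k-1) = sum_{j>=0} (j+1) 5^(j+1) x^j.
Equivalently, d/dx [1/(1 - 5x)] = 5/(1 - 5x)^2.
For j = 35: 36 * 5^36 = 36 * 14551915228366851806640625 = 523868948221206665039062500.

523868948221206665039062500


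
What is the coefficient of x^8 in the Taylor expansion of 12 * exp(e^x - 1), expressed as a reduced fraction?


exp(e^x - 1) = sum_{k>=0} Bell_k x^k / k!, where Bell_k is the k-th Bell number.
So the coefficient of x^8 is 12 * Bell_8 / 8!.
Computing: Bell_8 = 4140 and 8! = 40320, giving
12 * 4140/40320 = 69/56.

69/56


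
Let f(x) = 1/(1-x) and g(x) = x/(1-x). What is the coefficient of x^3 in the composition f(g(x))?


First simplify the composition: f(g(x)) = 1/(1 - x/(1-x)) = (1-x)/((1-x) - x) = (1-x)/(1-2x).
Now extract the coefficient. Write (1-x)/(1-2x) = 1/(1-2x) - x/(1-2x).
The coefficient of x^n in 1/(1-2x) is 2^n, and in x/(1-2x) is 2^(n-1) (for n >= 1).
So the coefficient of x^3 is 2^3 - 2^2 = 8 - 4 = 4.

4


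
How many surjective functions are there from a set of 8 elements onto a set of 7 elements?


By inclusion-exclusion on which target elements are missed, the number of surjections from an n-set onto a k-set is
surj(n, k) = sum_{j=0}^{k} (-1)^j C(k, j) (k - j)^n.
Equivalently surj(n, k) = k! * S(n, k), where S(n, k) is the Stirling number of the second kind.
For n = 8, k = 7:
S(8, 7) = 28, so
surj = 7! * 28 = 5040 * 28 = 141120.

141120


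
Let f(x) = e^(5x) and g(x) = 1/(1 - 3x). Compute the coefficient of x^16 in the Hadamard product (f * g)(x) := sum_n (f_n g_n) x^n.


Expanding: f_k = 5^k/k! (from e^(5x)) and g_k = 3^k (from 1/(1 - 3x)). So the Hadamard coefficient (f * g)_k = 5^k 3^k / k! = (15)^k / k!.
For k = 16: 15^16/16! = 6568408355712890625/20922789888000 = 72081298828125/229605376.

72081298828125/229605376


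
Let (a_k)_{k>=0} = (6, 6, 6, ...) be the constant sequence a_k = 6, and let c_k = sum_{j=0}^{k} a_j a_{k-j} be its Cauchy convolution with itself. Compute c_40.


Since a_j = 6 for all j >= 0, the convolution sum becomes
c_k = sum_{j=0}^{k} 6 * 6 = 36 * (k + 1).
Equivalently, the generating function of (a_k) is 6/(1 - x) and its square is 36/(1 - x)^2 = sum_{k>=0} 36(k + 1) x^k.
For k = 40: 36 * 41 = 1476.

1476


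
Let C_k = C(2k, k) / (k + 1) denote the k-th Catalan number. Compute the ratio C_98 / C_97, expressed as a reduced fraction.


Using C_k = (2k)! / (k! (k+1)!), the ratio C_{k+1}/C_k simplifies to
C_{k+1}/C_k = [(2k+2)! / ((k+1)! (k+2)!)] * [k! (k+1)! / (2k)!]
 = (2k+2)(2k+1) / ((k+1)(k+2)) = 2(2k+1) / (k+2).
For k = 97: 2(2*97 + 1) / (97 + 2) = 390/99 = 130/33.

130/33


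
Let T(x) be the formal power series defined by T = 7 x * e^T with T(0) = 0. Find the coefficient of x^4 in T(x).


Apply the Lagrange inversion formula: if T = 7 x * phi(T) with phi(t) = e^t, then
[x^n] T = 7^n * (1/n) [t^(n-1)] phi(t)^n = 7^n * (1/n) [t^(n-1)] e^(n t) = 7^n * (1/n) * n^(n-1) / (n-1)! = 7^n * n^(n-1) / n!.
When c = 1 this is the Cayley count of rooted labeled trees on n vertices, divided by n!.
For n = 4: 7^4 * 4^3 / 4! = 2401 * 64/24 = 19208/3.

19208/3


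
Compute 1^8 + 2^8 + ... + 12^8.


This power sum has a closed form given by Faulhaber's formula
sum_{k=1}^{m} k^p = (1 / (p + 1)) * sum_{j=0}^{p} C(p + 1, j) B_j m^(p + 1 - j),
but for small m direct computation is fastest:
1 + 256 + 6561 + 65536 + 390625 + 1679616 + 5764801 + 16777216 + 43046721 + 100000000 + 214358881 + 429981696 = 812071910.

812071910


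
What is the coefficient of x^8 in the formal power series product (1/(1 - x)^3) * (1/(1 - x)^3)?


Combine the factors: (1/(1 - x)^3) * (1/(1 - x)^3) = 1/(1 - x)^6.
Then use 1/(1 - x)^r = sum_{k>=0} C(k + r - 1, r - 1) x^k with r = 6 and k = 8:
C(13, 5) = 1287.

1287


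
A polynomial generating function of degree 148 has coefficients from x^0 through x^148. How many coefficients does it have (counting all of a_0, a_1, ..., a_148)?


A polynomial of degree 148 takes the form a_0 + a_1 x + ... + a_148 x^148.
The number of coefficients is 148 + 1 = 149.

149


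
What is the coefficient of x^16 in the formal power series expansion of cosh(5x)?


The Maclaurin series is cosh(t) = sum_{m>=0} t^(2m) / (2m)!, so substituting t = 5x, only even powers of x are nonzero, with coefficient of x^(2m) equal to 5^(2m) / (2m)!.
For x^16 the coefficient is 5^16/16! = 152587890625/20922789888000 = 1220703125/167382319104.

1220703125/167382319104


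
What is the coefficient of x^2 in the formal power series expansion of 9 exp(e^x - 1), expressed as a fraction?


exp(e^x - 1) is the exponential generating function for the Bell numbers Bell_k: exp(e^x - 1) = sum_{k>=0} Bell_k x^k / k!.
So the coefficient of x^2 in 9 exp(e^x - 1) is 9 Bell_2 / 2!.
Computing: Bell_2 = 2 and 2! = 2, giving
9 * 2/2 = 9.

9


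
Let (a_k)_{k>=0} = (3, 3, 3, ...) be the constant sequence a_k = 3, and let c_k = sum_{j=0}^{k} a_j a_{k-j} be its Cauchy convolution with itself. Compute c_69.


Since a_j = 3 for all j >= 0, the convolution sum becomes
c_k = sum_{j=0}^{k} 3 * 3 = 9 * (k + 1).
Equivalently, the generating function of (a_k) is 3/(1 - x) and its square is 9/(1 - x)^2 = sum_{k>=0} 9(k + 1) x^k.
For k = 69: 9 * 70 = 630.

630


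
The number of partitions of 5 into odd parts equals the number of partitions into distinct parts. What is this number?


Computing partitions of 5 into odd parts (1, 3, 5, ...):
Using the generating function prod_{k>=0} 1/(1-x^(2k+1)),
the count is 3

3


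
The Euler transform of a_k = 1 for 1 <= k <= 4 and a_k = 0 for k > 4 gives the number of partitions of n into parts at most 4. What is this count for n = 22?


Partitions of 22 into parts at most 4:
Using generating function (1-x)^(-1)(1-x^2)^(-1)...(1-x^4)^(-1),
the coefficient of x^22 = 136

136


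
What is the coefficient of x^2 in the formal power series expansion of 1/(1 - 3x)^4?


The general identity 1/(1 - c x)^r = sum_{k>=0} c^k C(k + r - 1, r - 1) x^k follows by substituting y = c x into 1/(1 - y)^r = sum_{k>=0} C(k + r - 1, r - 1) y^k.
For c = 3, r = 4, k = 2:
3^2 * C(5, 3) = 9 * 10 = 90.

90


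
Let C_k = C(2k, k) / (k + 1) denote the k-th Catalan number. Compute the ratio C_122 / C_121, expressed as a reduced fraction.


Using C_k = (2k)! / (k! (k+1)!), the ratio C_{k+1}/C_k simplifies to
C_{k+1}/C_k = [(2k+2)! / ((k+1)! (k+2)!)] * [k! (k+1)! / (2k)!]
 = (2k+2)(2k+1) / ((k+1)(k+2)) = 2(2k+1) / (k+2).
For k = 121: 2(2*121 + 1) / (121 + 2) = 486/123 = 162/41.

162/41


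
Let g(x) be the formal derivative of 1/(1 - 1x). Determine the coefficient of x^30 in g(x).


Differentiate termwise: d/dx sum_{k>=0} 1^k x^k = sum_{k>=1} k 1^k x^(k-1) = sum_{j>=0} (j+1) 1^(j+1) x^j.
Equivalently, d/dx [1/(1 - 1x)] = 1/(1 - 1x)^2.
For j = 30: 31 * 1^31 = 31 * 1 = 31.

31


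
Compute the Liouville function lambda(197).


The Liouville function is lambda(k) = (-1)^Omega(k), where Omega(k) counts the prime factors of k with multiplicity.
Factoring: 197 = 197, so Omega(197) = 1.
lambda(197) = (-1)^1 = -1.

-1


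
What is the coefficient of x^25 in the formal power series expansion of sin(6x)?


The Maclaurin series is sin(t) = sum_{k>=0} (-1)^k t^(2k+1) / (2k+1)!, so substituting t = 6x, only odd powers of x are nonzero, with coefficient of x^(2k+1) equal to (-1)^k 6^(2k+1) / (2k+1)!.
Write 25 = 2*12 + 1, giving the coefficient (-1)^12 * 6^25 / 25! = 28430288029929701376/15511210043330985984000000 = 114791256/62628675484375.

114791256/62628675484375


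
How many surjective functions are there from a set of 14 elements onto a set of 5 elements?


By inclusion-exclusion on which target elements are missed, the number of surjections from an n-set onto a k-set is
surj(n, k) = sum_{j=0}^{k} (-1)^j C(k, j) (k - j)^n.
Equivalently surj(n, k) = k! * S(n, k), where S(n, k) is the Stirling number of the second kind.
For n = 14, k = 5:
S(14, 5) = 40075035, so
surj = 5! * 40075035 = 120 * 40075035 = 4809004200.

4809004200


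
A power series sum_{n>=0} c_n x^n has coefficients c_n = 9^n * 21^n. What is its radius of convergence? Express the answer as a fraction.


By the root test (Cauchy-Hadamard), the radius is R = 1 / limsup_n |c_n|^(1/n).
Here |c_n|^(1/n) = (9^n * 21^n)^(1/n) = 9 * 21 = 189 for all n.
So R = 1/189 = 1/189.

1/189


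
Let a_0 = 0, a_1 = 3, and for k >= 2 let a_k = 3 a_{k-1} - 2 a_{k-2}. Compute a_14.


Iterating the recurrence forward:
a_0 = 0
a_1 = 3
a_2 = 3*3 - 2*0 = 9
a_3 = 3*9 - 2*3 = 21
a_4 = 3*21 - 2*9 = 45
a_5 = 3*45 - 2*21 = 93
a_6 = 3*93 - 2*45 = 189
a_7 = 3*189 - 2*93 = 381
a_8 = 3*381 - 2*189 = 765
a_9 = 3*765 - 2*381 = 1533
a_10 = 3*1533 - 2*765 = 3069
a_11 = 3*3069 - 2*1533 = 6141
a_12 = 3*6141 - 2*3069 = 12285
a_13 = 3*12285 - 2*6141 = 24573
a_14 = 3*24573 - 2*12285 = 49149
So a_14 = 49149.

49149


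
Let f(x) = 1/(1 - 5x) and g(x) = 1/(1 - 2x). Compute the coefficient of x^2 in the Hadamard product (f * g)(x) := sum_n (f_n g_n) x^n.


f has coefficients f_k = 5^k and g has coefficients g_k = 2^k, so the Hadamard product has coefficient (f*g)_k = 5^k * 2^k = 10^k.
For k = 2: 10^2 = 100.

100


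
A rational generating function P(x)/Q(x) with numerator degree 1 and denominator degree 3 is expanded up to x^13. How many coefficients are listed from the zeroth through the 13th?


Expanding up to x^13 gives the coefficients for x^0, x^1, ..., x^13.
That is 13 + 1 = 14 coefficients in total.

14


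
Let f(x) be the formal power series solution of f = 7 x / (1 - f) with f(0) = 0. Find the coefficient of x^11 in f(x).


Apply Lagrange inversion: f = 7 x * phi(f) with phi(t) = 1/(1 - t), so
[x^n] f = 7^n * (1/n) [t^(n-1)] phi(t)^n = 7^n * (1/n) [t^(n-1)] (1 - t)^(-n) = 7^n * (1/n) C(2n - 2, n - 1) = 7^n * C_{n-1}.
For n = 11: C_10 = C(20, 10) / 11 = 184756/11 = 16796.
With the 7^11 = 1977326743 factor, the coefficient is 1977326743 * 16796 = 33211179975428.

33211179975428


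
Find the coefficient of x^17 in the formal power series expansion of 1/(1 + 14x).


Write 1/(1 + c x) = 1/(1 - (-c) x) and apply the geometric-series identity
1/(1 - y) = sum_{k>=0} y^k to get 1/(1 + c x) = sum_{k>=0} (-c)^k x^k.
So the coefficient of x^k is (-c)^k = (-1)^k * c^k.
Here c = 14 and k = 17:
(-14)^17 = -1 * 30491346729331195904 = -30491346729331195904

-30491346729331195904


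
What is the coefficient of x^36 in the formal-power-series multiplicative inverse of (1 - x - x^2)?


Let the inverse be f(x) = sum_{k>=0} a_k x^k. From f(x) * (1 - x - x^2) = 1 and matching coefficients:
 x^0: a_0 = 1.
 x^1: a_1 - a_0 = 0, so a_1 = 1.
 x^k (k >= 2): a_k - a_{k-1} - a_{k-2} = 0, i.e. a_k = a_{k-1} + a_{k-2}.
This is the Fibonacci-type recurrence shifted so that a_0 = a_1 = 1.
Iterating: a_0=1, a_1=1, a_2=2, a_3=3, a_4=5, a_5=8, a_6=13, a_7=21, a_8=34, a_9=55, ...
a_36 = 24157817.

24157817


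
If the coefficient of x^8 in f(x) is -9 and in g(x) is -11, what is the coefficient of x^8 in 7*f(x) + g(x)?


Scalar multiplication scales coefficients: 7 * -9 = -63.
Then add the g coefficient: -63 + -11
= -74

-74


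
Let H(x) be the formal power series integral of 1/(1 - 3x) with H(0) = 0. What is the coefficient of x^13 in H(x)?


1/(1 - 3x) = sum_{k>=0} 3^k x^k. Integrating termwise with H(0) = 0:
H(x) = sum_{k>=0} 3^k x^(k+1) / (k+1) = sum_{m>=1} 3^(m-1) x^m / m.
For m = 13: 3^12/13 = 531441/13 = 531441/13.

531441/13


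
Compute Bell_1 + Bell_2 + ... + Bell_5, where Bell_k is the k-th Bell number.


Recall Bell_k counts set partitions of a k-set (with Bell_0 = 1 by convention).
Bell_1 through Bell_5: 1, 2, 5, 15, 52
Sum = 1 + 2 + 5 + 15 + 52 = 75.

75


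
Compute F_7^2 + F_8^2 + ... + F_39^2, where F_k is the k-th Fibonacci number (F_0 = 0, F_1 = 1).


There is a standard identity sum_{k=0}^{N} F_k^2 = F_N * F_{N+1} (proved inductively from the telescoping relation F_k^2 = F_k F_{k+1} - F_{k-1} F_k). Then
sum_{k=7}^{39} F_k^2 = F_39 F_40 - F_6 F_7.
Computing: F_39 = 63245986, F_40 = 102334155, F_6 = 8, F_7 = 13.
Sum = 63245986 * 102334155 - 8 * 13 = 6472224534451726.

6472224534451726


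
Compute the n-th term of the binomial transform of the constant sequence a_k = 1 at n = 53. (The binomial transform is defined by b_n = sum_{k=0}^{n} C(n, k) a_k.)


With a_k = 1 for all k, b_n = sum_{k=0}^{n} C(n, k) = 2^n by the binomial theorem.
For n = 53: 2^53 = 9007199254740992.

9007199254740992


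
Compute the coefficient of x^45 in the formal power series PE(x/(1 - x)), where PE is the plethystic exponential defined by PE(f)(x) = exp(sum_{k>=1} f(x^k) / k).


For f(x) = x/(1 - x) we have
sum_{k>=1} f(x^k) / k = sum_{k>=1} (1/k) * x^k / (1 - x^k) = sum_{k, m >= 1} x^(k m) / k,
which after exponentiating simplifies to
PE(x/(1 - x)) = prod_{k>=1} 1 / (1 - x^k).
This is the generating function for the partition function p(n), so the coefficient of x^45 is p(45).
Computing p(45) by dynamic programming over parts 1, 2, ..., 45: p(45) = 89134.

89134


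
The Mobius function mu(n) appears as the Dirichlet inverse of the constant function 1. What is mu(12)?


12 has a squared prime factor, so mu(12) = 0.
Factorization reveals a repeated prime.

0


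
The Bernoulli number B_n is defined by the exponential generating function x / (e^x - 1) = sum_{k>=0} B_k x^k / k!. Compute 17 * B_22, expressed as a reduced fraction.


Bernoulli numbers can also be computed recursively via B_0 = 1 and sum_{j=0}^{m} C(m+1, j) B_j = 0 for m >= 1. Odd-index Bernoulli numbers vanish for k >= 3.
Computing B_22 = 854513/138, so 17 * B_22 = 17 * 854513/138 = 14526721/138.

14526721/138


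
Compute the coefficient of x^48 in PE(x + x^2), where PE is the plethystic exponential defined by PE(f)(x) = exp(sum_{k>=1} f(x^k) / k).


With f(x) = x + x^2, the exponent is sum_{k>=1} (x^k + x^(2k)) / k = -ln(1 - x) - ln(1 - x^2). Exponentiating:
PE(x + x^2) = 1 / ((1 - x)(1 - x^2)).
This is the generating function for partitions of n into parts of size 1 or 2. The number of 2's can be any j in 0..24, and the rest are 1's, so
[x^48] = floor(48/2) + 1 = 25.

25


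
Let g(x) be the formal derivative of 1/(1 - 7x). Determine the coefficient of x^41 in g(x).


Differentiate termwise: d/dx sum_{k>=0} 7^k x^k = sum_{k>=1} k 7^k x^(k-1) = sum_{j>=0} (j+1) 7^(j+1) x^j.
Equivalently, d/dx [1/(1 - 7x)] = 7/(1 - 7x)^2.
For j = 41: 42 * 7^42 = 42 * 311973482284542371301330321821976049 = 13102886255950779594655873516522994058.

13102886255950779594655873516522994058


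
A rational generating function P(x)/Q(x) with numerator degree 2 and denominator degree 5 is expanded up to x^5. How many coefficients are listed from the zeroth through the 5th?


Expanding up to x^5 gives the coefficients for x^0, x^1, ..., x^5.
That is 5 + 1 = 6 coefficients in total.

6


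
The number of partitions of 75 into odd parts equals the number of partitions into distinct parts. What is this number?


Computing partitions of 75 into odd parts (1, 3, 5, ...):
Using the generating function prod_{k>=0} 1/(1-x^(2k+1)),
the count is 48446

48446
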